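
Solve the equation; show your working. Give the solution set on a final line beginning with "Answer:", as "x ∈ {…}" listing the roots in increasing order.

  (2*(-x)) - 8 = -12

Step 1. [(2*(-x)) - 8 = -12] the outer -8 inverts by adding 8. So sub: 2*(-x) = -4.
Step 2. [2*(-x) = -4] LHS = 2·(…); ÷2 both sides ⇒ div: -x = -2.
Step 3. [-x = -2] flip signs both sides ⇒ neg: x = 2.

Answer: x ∈ {2}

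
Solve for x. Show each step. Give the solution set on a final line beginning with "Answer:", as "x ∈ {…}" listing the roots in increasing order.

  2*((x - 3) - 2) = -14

Step 1. [2*((x - 3) - 2) = -14] leading coefficient 2: divide by 2, so div: (x - 3) - 2 = -7.
Step 2. [(x - 3) - 2 = -7] -2 is outermost — add 2 both sides. So sub: x - 3 = -5.
Step 3. [x - 3 = -5] -3 is outermost — add 3 both sides. So sub: x = -2.

Answer: x ∈ {-2}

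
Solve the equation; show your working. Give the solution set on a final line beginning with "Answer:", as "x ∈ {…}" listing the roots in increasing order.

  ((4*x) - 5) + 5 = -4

Step 1. [((4*x) - 5) + 5 = -4] 5 comes off first (subtract 5) ⇒ sub: (4*x) - 5 = -9.
Step 2. [(4*x) - 5 = -9] -5 is outermost — add 5 both sides ⇒ sub: 4*x = -4.
Step 3. [4*x = -4] LHS = 4·(…); ÷4 both sides. So div: x = -1.

Answer: x ∈ {-1}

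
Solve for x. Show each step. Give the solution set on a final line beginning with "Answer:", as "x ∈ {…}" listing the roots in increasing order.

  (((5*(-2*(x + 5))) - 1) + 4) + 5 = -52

Step 1. [(((5*(-2*(x + 5))) - 1) + 4) + 5 = -52] +5 is outermost — subtract 5 both sides ⇒ sub: ((5*(-2*(x + 5))) - 1) + 4 = -57.
Step 2. [((5*(-2*(x + 5))) - 1) + 4 = -57] subtract 4: x sits inside (… + 4) ⇒ sub: (5*(-2*(x + 5))) - 1 = -61.
Step 3. [(5*(-2*(x + 5))) - 1 = -61] peel the -1: add 1 from each side, so sub: 5*(-2*(x + 5)) = -60.
Step 4. [5*(-2*(x + 5)) = -60] leading coefficient 5: divide by 5 ⇒ div: -2*(x + 5) = -12.
Step 5. [-2*(x + 5) = -12] LHS = -2·(…); ÷-2 both sides ⇒ div: x + 5 = 6.
Step 6. [x + 5 = 6] the outer +5 inverts by subtracting 5. So sub: x = 1.

Answer: x ∈ {1}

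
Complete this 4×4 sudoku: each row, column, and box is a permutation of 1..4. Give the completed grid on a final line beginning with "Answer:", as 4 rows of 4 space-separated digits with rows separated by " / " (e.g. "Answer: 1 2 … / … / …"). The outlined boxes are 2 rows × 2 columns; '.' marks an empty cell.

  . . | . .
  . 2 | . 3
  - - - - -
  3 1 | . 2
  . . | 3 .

Step 1. [r4c2∈{4}] r4c2's peers cover all but 4, so r4c2=4.
Step 2. [r1c4∈{1,4}] r1c4 is the only open cell in col 4 admitting 4, so r1c4=4.
Step 3. [r2c3∈{1}] r2c3 is down to just 1. So r2c3=1.
Step 4. [r2c1∈{4}] r2c1 has the single candidate 4, so r2c1=4.
Step 5. [r4c4∈{1}] r4c4 has the single candidate 1. So r4c4=1.
Step 6. [r1c1∈{1}] r1c1 is down to just 1 ⇒ r1c1=1.
Step 7. [r3c3∈{4}] r3c3's peers cover all but 4 ⇒ r3c3=4.
Step 8. [r1c3∈{2}] r1c3 is down to just 2. So r1c3=2.
Step 9. [r1c2∈{3}] r1c2's peers cover all but 3. So r1c2=3.
Step 10. [r4c1∈{2}] only 2 remains possible at r4c1, so r4c1=2.

Answer: 1 3 2 4 / 4 2 1 3 / 3 1 4 2 / 2 4 3 1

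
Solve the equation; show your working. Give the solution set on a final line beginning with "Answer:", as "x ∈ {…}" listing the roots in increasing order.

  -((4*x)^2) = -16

Step 1. [-((4*x)^2) = -16] leading − — multiply by −1. So neg: (4*x)^2 = 16.
Step 2. [(4*x)^2 = 16] 16 ≥ 0, LHS is (·)² — take ±√ ⇒ sqrt: 4*x = 4 or -4.
Step 3. [4*x = 4 or -4] 4·(inner) — divide through by 4. So div: x = 1 or -1.

Answer: x ∈ {-1, 1}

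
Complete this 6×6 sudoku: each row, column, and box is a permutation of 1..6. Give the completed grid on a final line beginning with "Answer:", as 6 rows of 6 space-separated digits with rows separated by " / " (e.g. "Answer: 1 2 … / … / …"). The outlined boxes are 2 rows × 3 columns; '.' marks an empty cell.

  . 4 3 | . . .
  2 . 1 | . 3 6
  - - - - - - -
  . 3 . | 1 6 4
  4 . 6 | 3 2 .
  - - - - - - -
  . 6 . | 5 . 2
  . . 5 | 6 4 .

Step 1. [r5c5∈{1}] r5c5's peers cover all but 1. So r5c5=1.
Step 2. [r3c1∈{5}] r3c1 is down to just 5 ⇒ r3c1=5.
Step 3. [r6c1∈{1,3}] in col 1, 1 fits only at r6c1 ⇒ r6c1=1.
Step 4. [r1c5∈{5}] r1c5 is down to just 5, so r1c5=5.
Step 5. [r2c4∈{4}] nothing but 4 survives at r2c4 ⇒ r2c4=4.
Step 6. [r4c2∈{1}] nothing but 1 survives at r4c2. So r4c2=1.
Step 7. [r4c6∈{5}] r4c6 is down to just 5, so r4c6=5.
Step 8. [r5c3∈{4}] nothing but 4 survives at r5c3. So r5c3=4.
Step 9. [r6c2∈{2}] r6c2 has the single candidate 2, so r6c2=2.
Step 10. [r5c1∈{3}] r5c1 is down to just 3, so r5c1=3.
Step 11. [r3c3∈{2}] r3c3's peers cover all but 2, so r3c3=2.
Step 12. [r1c1∈{6}] nothing but 6 survives at r1c1 ⇒ r1c1=6.
Step 13. [r2c2∈{5}] r2c2's peers cover all but 5 ⇒ r2c2=5.
Step 14. [r6c6∈{3}] only 3 remains possible at r6c6. So r6c6=3.
Step 15. [r1c6∈{1}] nothing but 1 survives at r1c6 ⇒ r1c6=1.
Step 16. [r1c4∈{2}] only 2 remains possible at r1c4 ⇒ r1c4=2.

Answer: 6 4 3 2 5 1 / 2 5 1 4 3 6 / 5 3 2 1 6 4 / 4 1 6 3 2 5 / 3 6 4 5 1 2 / 1 2 5 6 4 3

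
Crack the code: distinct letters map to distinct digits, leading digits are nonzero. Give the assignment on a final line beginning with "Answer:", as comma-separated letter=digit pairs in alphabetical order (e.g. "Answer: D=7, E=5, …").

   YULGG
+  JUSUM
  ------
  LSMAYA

Step 1. [L] adding two 5-digit numbers gives at most 5+1 digits, and here it does — L is that final carry and must be 1. So L=1.
Step 2. [col 1: G + M ≡ A (mod 10)] A=2 is one option consistent with column 1 (G + M ≡ A (mod 10), carry-in 0) — take it, so A=2.
Step 3. [col 1: G + M ≡ A (mod 10)] M=4 is one option consistent with column 1 (G + M ≡ A (mod 10), carry-in 0) — take it. So M=4.
Step 4. [col 1: G + M ≡ A (mod 10)] in column 1 we have G+M≡A with carry-in 0; given M=4, A=2 and digits 1,2,4 already taken and all letters distinct, that pins G to 8. So G=8.
Step 5. [col 2: G + U ≡ Y (mod 10)] U=7 is one option consistent with column 2 (G + U ≡ Y (mod 10), carry-in 1) — take it. So U=7.
Step 6. [col 2: G + U ≡ Y (mod 10)] column 2 reads G+U+carry(1)=Y with G=8, U=7; with digits 1,2,4,7,8 already taken and all letters distinct, the only value for Y is 6 ⇒ Y=6.
Step 7. [col 3: L + S ≡ A (mod 10)] from column 3 (L=1, A=2, carry-in 1, digits 1,2,4,6,7,8 already taken and all letters distinct): S must equal 0. So S=0.
Step 8. [col 5: Y + J ≡ S (mod 10)] in column 5 we have Y+J≡S with carry-in 1; given Y=6, S=0 and digits 0,1,2,4,6,7,8 already taken and all letters distinct, that pins J to 3 ⇒ J=3.

Answer: A=2, G=8, J=3, L=1, M=4, S=0, U=7, Y=6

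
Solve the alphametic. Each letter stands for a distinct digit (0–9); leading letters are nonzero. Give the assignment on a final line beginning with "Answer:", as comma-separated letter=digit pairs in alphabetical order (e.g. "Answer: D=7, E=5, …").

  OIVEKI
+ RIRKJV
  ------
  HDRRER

Step 1. [col 1: I + V ≡ R (mod 10)] column 1 (I + V ≡ R (mod 10), carry-in 0) doesn't pin I yet; pick I=2 and continue ⇒ I=2.
Step 2. [col 1: I + V ≡ R (mod 10)] several values work for R in column 1 (I + V ≡ R (mod 10), carry-in 0); try R=1 ⇒ R=1.
Step 3. [col 1: I + V ≡ R (mod 10)] from column 1 (I=2, R=1, carry-in 0, digits 1,2 already taken and all letters distinct): V must equal 9 ⇒ V=9.
Step 4. [col 2: K + J ≡ E (mod 10)] E=8 is one option consistent with column 2 (K + J ≡ E (mod 10), carry-in 1) — take it, so E=8.
Step 5. [col 2: K + J ≡ E (mod 10)] several values work for J in column 2 (K + J ≡ E (mod 10), carry-in 1); try J=4, so J=4.
Step 6. [col 2: K + J ≡ E (mod 10)] column 2 reads K+J+carry(1)=E with J=4, E=8; with digits 1,2,4,8,9 already taken and all letters distinct, the only value for K is 3, so K=3.
Step 7. [col 5: I + I ≡ D (mod 10)] from column 5 (I=2, carry-in 1, digits 1,2,3,4,8,9 already taken and all letters distinct): D must equal 5, so D=5.
Step 8. [col 6: O + R ≡ H (mod 10)] in column 6 we have O+R≡H with carry-in 0; given R=1 and digits 1,2,3,4,5,8,9 already taken and all letters distinct, that pins H to 7, so H=7.
Step 9. [col 6: O + R ≡ H (mod 10)] column 6 reads O+R+carry(0)=H with R=1, H=7; with digits 1,2,3,4,5,7,8,9 already taken and all letters distinct, the only value for O is 6 ⇒ O=6.

Answer: D=5, E=8, H=7, I=2, J=4, K=3, O=6, R=1, V=9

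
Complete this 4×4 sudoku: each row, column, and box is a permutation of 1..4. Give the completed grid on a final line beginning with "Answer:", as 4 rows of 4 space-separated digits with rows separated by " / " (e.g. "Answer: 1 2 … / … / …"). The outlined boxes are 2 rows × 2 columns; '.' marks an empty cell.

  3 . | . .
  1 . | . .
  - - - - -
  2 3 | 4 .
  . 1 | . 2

Step 1. [r1c3∈{1,2}] r1c3 is the only open cell in col 3 admitting 1. So r1c3=1.
Step 2. [r2c3∈{2,3}] across col 3, 2 lands solely at r2c3 ⇒ r2c3=2.
Step 3. [r1c4∈{4}] only 4 remains possible at r1c4, so r1c4=4.
Step 4. [r1c2∈{2}] r1c2 is down to just 2 ⇒ r1c2=2.
Step 5. [r2c4∈{3}] only 3 remains possible at r2c4 ⇒ r2c4=3.
Step 6. [r4c3∈{3}] r4c3 has the single candidate 3 ⇒ r4c3=3.
Step 7. [r3c4∈{1}] nothing but 1 survives at r3c4 ⇒ r3c4=1.
Step 8. [r4c1∈{4}] only 4 remains possible at r4c1. So r4c1=4.
Step 9. [r2c2∈{4}] r2c2's peers cover all but 4 ⇒ r2c2=4.

Answer: 3 2 1 4 / 1 4 2 3 / 2 3 4 1 / 4 1 3 2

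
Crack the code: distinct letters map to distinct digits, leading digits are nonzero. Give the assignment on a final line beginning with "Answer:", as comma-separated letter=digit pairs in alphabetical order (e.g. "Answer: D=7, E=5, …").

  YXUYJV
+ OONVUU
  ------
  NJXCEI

Step 1. [col 1: V + U ≡ I (mod 10)] no forcing yet in column 1 (carry-in 0); I=1 is free and consistent — try it. So I=1.
Step 2. [col 1: V + U ≡ I (mod 10)] V=4 is one option consistent with column 1 (V + U ≡ I (mod 10), carry-in 0) — take it ⇒ V=4.
Step 3. [col 1: V + U ≡ I (mod 10)] from column 1 (V=4, I=1, carry-in 0, digits 1,4 already taken and all letters distinct): U must equal 7. So U=7.
Step 4. [col 2: J + U ≡ E (mod 10)] several values work for J in column 2 (J + U ≡ E (mod 10), carry-in 1); try J=2, so J=2.
Step 5. [col 2: J + U ≡ E (mod 10)] column 2 reads J+U+carry(1)=E with J=2, U=7; with digits 1,2,4,7 already taken and all letters distinct, the only value for E is 0 ⇒ E=0.
Step 6. [col 3: Y + V ≡ C (mod 10)] several values work for C in column 3 (Y + V ≡ C (mod 10), carry-in 1); try C=8, so C=8.
Step 7. [col 3: Y + V ≡ C (mod 10)] column 3: given V=4, C=8, carry-in 1, and digits 0,1,2,4,7,8 already taken and all letters distinct, Y+V≡C (mod 10) forces Y=3. So Y=3.
Step 8. [col 4: U + N ≡ X (mod 10)] from column 4 (U=7, carry-in 0, digits 0,1,2,3,4,7,8 already taken and all letters distinct): X must equal 6. So X=6.
Step 9. [col 4: U + N ≡ X (mod 10)] column 4: given U=7, X=6, carry-in 0, and digits 0,1,2,3,4,6,7,8 already taken and all letters distinct, U+N≡X (mod 10) forces N=9 ⇒ N=9.
Step 10. [col 5: X + O ≡ J (mod 10)] column 5: given X=6, J=2, carry-in 1, and digits 0,1,2,3,4,6,7,8,9 already taken and all letters distinct, X+O≡J (mod 10) forces O=5, so O=5.

Answer: C=8, E=0, I=1, J=2, N=9, O=5, U=7, V=4, X=6, Y=3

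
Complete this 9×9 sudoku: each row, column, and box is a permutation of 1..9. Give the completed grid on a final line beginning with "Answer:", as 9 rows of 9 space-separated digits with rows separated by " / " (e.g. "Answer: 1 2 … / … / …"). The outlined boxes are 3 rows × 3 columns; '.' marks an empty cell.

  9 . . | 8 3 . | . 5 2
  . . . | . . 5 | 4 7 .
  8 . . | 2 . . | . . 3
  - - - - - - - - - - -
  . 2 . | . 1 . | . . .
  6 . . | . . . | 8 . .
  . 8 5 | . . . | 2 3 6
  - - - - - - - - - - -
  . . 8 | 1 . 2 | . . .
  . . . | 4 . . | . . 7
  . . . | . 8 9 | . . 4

Step 1. [r6c1∈{1,4,7}] in row 6, 1 fits only at r6c1. So r6c1=1.
Step 2. [r3c2∈{1,4,5,6,7}] row 3 places 5 nowhere but r3c2. So r3c2=5.
Step 3. [r4c7∈{5,7,9}] 7 has one home in col 7: r4c7. So r4c7=7.
Step 4. [r8c8∈{1,2,6,8,9}] across row 8, 8 lands solely at r8c8 ⇒ r8c8=8.
Step 5. [r9c8∈{1,2,6}] col 8 places 2 nowhere but r9c8. So r9c8=2.
Step 6. [r5c5∈{2,4,5,7,9}] across row 5, 2 lands solely at r5c5, so r5c5=2.
Step 7. [r4c6∈{3,4,6,8}] in row 4, 8 fits only at r4c6 ⇒ r4c6=8.
Step 8. [r4c4∈{3,5,6,9}] 6 has one home in row 4: r4c4. So r4c4=6.
Step 9. [r2c4∈{9}] r2c4 has the single candidate 9, so r2c4=9.
Step 10. [r2c5∈{6}] only 6 remains possible at r2c5 ⇒ r2c5=6.
Step 11. [r6c4∈{7}] r6c4 is down to just 7, so r6c4=7.
Step 12. [r6c6∈{4}] r6c6 is down to just 4, so r6c6=4.
Step 13. [r7c5∈{5,7}] 7 has one home in box 8: r7c5. So r7c5=7.
Step 14. [r5c6∈{3}] r5c6 has the single candidate 3, so r5c6=3.
Step 15. [r9c4∈{3,5}] r9c4 is the only open cell in col 4 admitting 3, so r9c4=3.
Step 16. [r4c9∈{5,9}] 5 has one home in row 4: r4c9, so r4c9=5.
Step 17. [r7c9∈{9}] r7c9's peers cover all but 9 ⇒ r7c9=9.
Step 18. [r7c8∈{6}] r7c8 has the single candidate 6. So r7c8=6.
Step 19. [r3c7∈{1,6,9}] r3c7 is the only open cell in col 7 admitting 9. So r3c7=9.
Step 20. [r3c3∈{1,4,6,7}] row 3 places 6 nowhere but r3c3. So r3c3=6.
Step 21. [r3c8∈{1}] r3c8's peers cover all but 1. So r3c8=1.
Step 22. [r9c2∈{1,6,7}] in row 9, 6 fits only at r9c2, so r9c2=6.
Step 23. [r1c6∈{1,7}] across col 6, 1 lands solely at r1c6. So r1c6=1.
Step 24. [r9c1∈{5,7}] in col 1, 7 fits only at r9c1 ⇒ r9c1=7.
Step 25. [r9c3∈{1}] r9c3 has the single candidate 1, so r9c3=1.
Step 26. [r8c7∈{1,3,5}] across row 8, 1 lands solely at r8c7 ⇒ r8c7=1.
Step 27. [r7c7∈{3,5}] r7c7 is the only open cell in col 7 admitting 3. So r7c7=3.
Step 28. [r7c2∈{4}] nothing but 4 survives at r7c2, so r7c2=4.
Step 29. [r4c1∈{3,4}] 4 has one home in col 1: r4c1 ⇒ r4c1=4.
Step 30. [r4c3∈{3,9}] row 4 places 3 nowhere but r4c3 ⇒ r4c3=3.
Step 31. [r1c2∈{7}] r1c2's peers cover all but 7 ⇒ r1c2=7.
Step 32. [r5c2∈{9}] r5c2's peers cover all but 9, so r5c2=9.
Step 33. [r2c3∈{2}] r2c3 is down to just 2 ⇒ r2c3=2.
Step 34. [r8c1∈{2,3,5}] in row 8, 2 fits only at r8c1. So r8c1=2.
Step 35. [r2c1∈{3}] only 3 remains possible at r2c1. So r2c1=3.
Step 36. [r8c5∈{5}] r8c5 is down to just 5. So r8c5=5.
Step 37. [r5c9∈{1}] r5c9's peers cover all but 1, so r5c9=1.
Step 38. [r8c3∈{9}] r8c3 has the single candidate 9, so r8c3=9.
Step 39. [r6c5∈{9}] r6c5's peers cover all but 9, so r6c5=9.
Step 40. [r5c4∈{5}] r5c4's peers cover all but 5. So r5c4=5.
Step 41. [r2c9∈{8}] r2c9's peers cover all but 8 ⇒ r2c9=8.
Step 42. [r5c3∈{7}] nothing but 7 survives at r5c3 ⇒ r5c3=7.
Step 43. [r8c6∈{6}] r8c6 has the single candidate 6 ⇒ r8c6=6.
Step 44. [r1c3∈{4}] nothing but 4 survives at r1c3, so r1c3=4.
Step 45. [r9c7∈{5}] r9c7 is down to just 5, so r9c7=5.
Step 46. [r3c5∈{4}] only 4 remains possible at r3c5, so r3c5=4.
Step 47. [r2c2∈{1}] r2c2's peers cover all but 1. So r2c2=1.
Step 48. [r3c6∈{7}] nothing but 7 survives at r3c6, so r3c6=7.
Step 49. [r4c8∈{9}] nothing but 9 survives at r4c8. So r4c8=9.
Step 50. [r1c7∈{6}] r1c7 has the single candidate 6, so r1c7=6.
Step 51. [r7c1∈{5}] nothing but 5 survives at r7c1, so r7c1=5.
Step 52. [r5c8∈{4}] r5c8 is down to just 4, so r5c8=4.
Step 53. [r8c2∈{3}] r8c2's peers cover all but 3 ⇒ r8c2=3.

Answer: 9 7 4 8 3 1 6 5 2 / 3 1 2 9 6 5 4 7 8 / 8 5 6 2 4 7 9 1 3 / 4 2 3 6 1 8 7 9 5 / 6 9 7 5 2 3 8 4 1 / 1 8 5 7 9 4 2 3 6 / 5 4 8 1 7 2 3 6 9 / 2 3 9 4 5 6 1 8 7 / 7 6 1 3 8 9 5 2 4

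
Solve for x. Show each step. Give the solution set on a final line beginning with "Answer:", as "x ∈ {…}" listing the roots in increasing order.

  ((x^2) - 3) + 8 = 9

Step 1. [((x^2) - 3) + 8 = 9] peel the +8: subtract 8 from each side ⇒ sub: (x^2) - 3 = 1.
Step 2. [(x^2) - 3 = 1] the outer -3 inverts by adding 3, so sub: x^2 = 4.
Step 3. [x^2 = 4] √ both sides: 4 ≥ 0 gives two branches ⇒ sqrt: x = 2 or -2.

Answer: x ∈ {-2, 2}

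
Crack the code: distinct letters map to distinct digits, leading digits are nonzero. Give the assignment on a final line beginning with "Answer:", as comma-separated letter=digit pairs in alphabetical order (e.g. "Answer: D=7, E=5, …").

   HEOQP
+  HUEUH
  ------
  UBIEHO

Step 1. [U] the sum has 6 digits but both addends have 5; that extra leading digit U is the final carry, namely 1, so U=1.
Step 2. [col 1: P + H ≡ O (mod 10)] column 1 (P + H ≡ O (mod 10), carry-in 0) doesn't pin H yet; pick H=7 and continue ⇒ H=7.
Step 3. [col 1: P + H ≡ O (mod 10)] column 1 (P + H ≡ O (mod 10), carry-in 0) doesn't pin P yet; pick P=3 and continue. So P=3.
Step 4. [col 1: P + H ≡ O (mod 10)] column 1: given P=3, H=7, carry-in 0, and digits 1,3,7 already taken and all letters distinct, P+H≡O (mod 10) forces O=0, so O=0.
Step 5. [col 2: Q + U ≡ H (mod 10)] column 2: given U=1, H=7, carry-in 1, and digits 0,1,3,7 already taken and all letters distinct, Q+U≡H (mod 10) forces Q=5, so Q=5.
Step 6. [col 3: O + E ≡ E (mod 10)] no forcing yet in column 3 (carry-in 0); E=8 is free and consistent — try it, so E=8.
Step 7. [col 4: E + U ≡ I (mod 10)] column 4: given E=8, U=1, carry-in 0, and digits 0,1,3,5,7,8 already taken and all letters distinct, E+U≡I (mod 10) forces I=9, so I=9.
Step 8. [col 5: H + H ≡ B (mod 10)] column 5: given H=7, carry-in 0, and digits 0,1,3,5,7,8,9 already taken and all letters distinct, H+H≡B (mod 10) forces B=4. So B=4.

Answer: B=4, E=8, H=7, I=9, O=0, P=3, Q=5, U=1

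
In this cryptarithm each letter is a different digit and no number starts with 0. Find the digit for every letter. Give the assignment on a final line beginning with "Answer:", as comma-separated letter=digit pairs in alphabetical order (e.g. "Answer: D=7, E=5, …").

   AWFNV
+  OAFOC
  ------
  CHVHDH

Step 1. [col 1: V + C ≡ H (mod 10)] C=1 is one option consistent with column 1 (V + C ≡ H (mod 10), carry-in 0) — take it ⇒ C=1.
Step 2. [col 1: V + C ≡ H (mod 10)] column 1 (V + C ≡ H (mod 10), carry-in 0) doesn't pin V yet; pick V=9 and continue, so V=9.
Step 3. [col 1: V + C ≡ H (mod 10)] in column 1 we have V+C≡H with carry-in 0; given V=9, C=1 and digits 1,9 already taken and all letters distinct, that pins H to 0. So H=0.
Step 4. [col 2: N + O ≡ D (mod 10)] column 2 (N + O ≡ D (mod 10), carry-in 1) doesn't pin N yet; pick N=3 and continue. So N=3.
Step 5. [col 2: N + O ≡ D (mod 10)] O=4 is one option consistent with column 2 (N + O ≡ D (mod 10), carry-in 1) — take it. So O=4.
Step 6. [col 2: N + O ≡ D (mod 10)] in column 2 we have N+O≡D with carry-in 1; given N=3, O=4 and digits 0,1,3,4,9 already taken and all letters distinct, that pins D to 8. So D=8.
Step 7. [col 3: F + F ≡ H (mod 10)] in column 3 we have F+F≡H with carry-in 0; given H=0 and digits 0,1,3,4,8,9 already taken and all letters distinct, that pins F to 5, so F=5.
Step 8. [col 4: W + A ≡ V (mod 10)] several values work for W in column 4 (W + A ≡ V (mod 10), carry-in 1); try W=2, so W=2.
Step 9. [col 4: W + A ≡ V (mod 10)] in column 4 we have W+A≡V with carry-in 1; given W=2, V=9 and digits 0,1,2,3,4,5,8,9 already taken and all letters distinct, that pins A to 6, so A=6.

Answer: A=6, C=1, D=8, F=5, H=0, N=3, O=4, V=9, W=2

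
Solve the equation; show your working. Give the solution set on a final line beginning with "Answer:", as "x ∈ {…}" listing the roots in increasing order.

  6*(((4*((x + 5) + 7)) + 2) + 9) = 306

Step 1. [6*(((4*((x + 5) + 7)) + 2) + 9) = 306] LHS = 6·(…); ÷6 both sides. So div: ((4*((x + 5) + 7)) + 2) + 9 = 51.
Step 2. [((4*((x + 5) + 7)) + 2) + 9 = 51] peel the +9: subtract 9 from each side ⇒ sub: (4*((x + 5) + 7)) + 2 = 42.
Step 3. [(4*((x + 5) + 7)) + 2 = 42] +2 is outermost — subtract 2 both sides, so sub: 4*((x + 5) + 7) = 40.
Step 4. [4*((x + 5) + 7) = 40] leading coefficient 4: divide by 4. So div: (x + 5) + 7 = 10.
Step 5. [(x + 5) + 7 = 10] subtract 7: x sits inside (… + 7), so sub: x + 5 = 3.
Step 6. [x + 5 = 3] subtract 5: x sits inside (… + 5) ⇒ sub: x = -2.

Answer: x ∈ {-2}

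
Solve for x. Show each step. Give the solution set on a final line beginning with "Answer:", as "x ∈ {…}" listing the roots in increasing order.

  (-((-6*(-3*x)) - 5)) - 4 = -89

Step 1. [(-((-6*(-3*x)) - 5)) - 4 = -89] add 4: x sits inside (… - 4) ⇒ sub: -((-6*(-3*x)) - 5) = -85.
Step 2. [-((-6*(-3*x)) - 5) = -85] flip signs both sides ⇒ neg: (-6*(-3*x)) - 5 = 85.
Step 3. [(-6*(-3*x)) - 5 = 85] add 5: x sits inside (… - 5). So sub: -6*(-3*x) = 90.
Step 4. [-6*(-3*x) = 90] -6 out front; divide by -6. So div: -3*x = -15.
Step 5. [-3*x = -15] -3 out front; divide by -3, so div: x = 5.

Answer: x ∈ {5}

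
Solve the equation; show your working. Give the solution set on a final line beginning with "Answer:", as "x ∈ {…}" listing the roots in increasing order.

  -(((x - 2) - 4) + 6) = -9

Step 1. [-(((x - 2) - 4) + 6) = -9] leading − — multiply by −1. So neg: ((x - 2) - 4) + 6 = 9.
Step 2. [((x - 2) - 4) + 6 = 9] peel the +6: subtract 6 from each side. So sub: (x - 2) - 4 = 3.
Step 3. [(x - 2) - 4 = 3] -4 is outermost — add 4 both sides ⇒ sub: x - 2 = 7.
Step 4. [x - 2 = 7] 2 comes off first (add 2), so sub: x = 9.

Answer: x ∈ {9}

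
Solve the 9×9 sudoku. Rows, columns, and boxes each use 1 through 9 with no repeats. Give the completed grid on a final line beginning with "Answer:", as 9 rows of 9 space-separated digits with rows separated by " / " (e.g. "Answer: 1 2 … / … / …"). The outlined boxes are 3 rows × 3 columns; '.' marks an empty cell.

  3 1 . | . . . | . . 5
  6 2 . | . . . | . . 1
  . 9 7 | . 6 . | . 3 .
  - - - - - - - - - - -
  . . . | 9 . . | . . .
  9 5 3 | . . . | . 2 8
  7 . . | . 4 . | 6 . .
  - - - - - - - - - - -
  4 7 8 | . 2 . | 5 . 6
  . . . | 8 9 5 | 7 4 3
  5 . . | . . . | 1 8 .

Step 1. [r3c4∈{1,2,4,5}] r3c4 is the only open cell in row 3 admitting 5 ⇒ r3c4=5.
Step 2. [r3c6∈{1,2,4,8}] r3c6 is the only open cell in row 3 admitting 1. So r3c6=1.
Step 3. [r7c6∈{3}] r7c6 has the single candidate 3 ⇒ r7c6=3.
Step 4. [r9c5∈{7}] nothing but 7 survives at r9c5, so r9c5=7.
Step 5. [r4c2∈{4,6,8}] 4 has one home in col 2: r4c2, so r4c2=4.
Step 6. [r4c3∈{1,2,6}] in box 4, 6 fits only at r4c3, so r4c3=6.
Step 7. [r1c5∈{8}] r1c5 has the single candidate 8. So r1c5=8.
Step 8. [r7c8∈{9}] only 9 remains possible at r7c8. So r7c8=9.
Step 9. [r6c4∈{1,2,3}] 3 has one home in row 6: r6c4, so r6c4=3.
Step 10. [r1c4∈{2,4,7}] 2 has one home in col 4: r1c4. So r1c4=2.
Step 11. [r2c8∈{7}] r2c8 is down to just 7 ⇒ r2c8=7.
Step 12. [r2c4∈{4}] r2c4's peers cover all but 4. So r2c4=4.
Step 13. [r5c4∈{1,6,7}] col 4 places 7 nowhere but r5c4 ⇒ r5c4=7.
Step 14. [r3c9∈{2,4}] 4 has one home in col 9: r3c9. So r3c9=4.
Step 15. [r2c7∈{8,9}] in row 2, 8 fits only at r2c7, so r2c7=8.
Step 16. [r4c5∈{1,5}] col 5 places 5 nowhere but r4c5. So r4c5=5.
Step 17. [r9c4∈{6}] r9c4 is down to just 6 ⇒ r9c4=6.
Step 18. [r6c2∈{8}] r6c2's peers cover all but 8 ⇒ r6c2=8.
Step 19. [r4c8∈{1}] r4c8 has the single candidate 1, so r4c8=1.
Step 20. [r4c1∈{2}] r4c1 has the single candidate 2. So r4c1=2.
Step 21. [r8c3∈{1,2}] 2 has one home in row 8: r8c3, so r8c3=2.
Step 22. [r1c7∈{9}] r1c7's peers cover all but 9 ⇒ r1c7=9.
Step 23. [r1c6∈{7}] r1c6's peers cover all but 7, so r1c6=7.
Step 24. [r4c7∈{3}] only 3 remains possible at r4c7. So r4c7=3.
Step 25. [r4c6∈{8}] nothing but 8 survives at r4c6, so r4c6=8.
Step 26. [r3c7∈{2}] nothing but 2 survives at r3c7. So r3c7=2.
Step 27. [r3c1∈{8}] only 8 remains possible at r3c1 ⇒ r3c1=8.
Step 28. [r9c9∈{2}] r9c9's peers cover all but 2 ⇒ r9c9=2.
Step 29. [r5c5∈{1}] r5c5's peers cover all but 1. So r5c5=1.
Step 30. [r6c6∈{2}] only 2 remains possible at r6c6, so r6c6=2.
Step 31. [r8c1∈{1}] r8c1's peers cover all but 1. So r8c1=1.
Step 32. [r1c8∈{6}] only 6 remains possible at r1c8. So r1c8=6.
Step 33. [r2c5∈{3}] nothing but 3 survives at r2c5, so r2c5=3.
Step 34. [r2c3∈{5}] r2c3 is down to just 5 ⇒ r2c3=5.
Step 35. [r9c6∈{4}] nothing but 4 survives at r9c6 ⇒ r9c6=4.
Step 36. [r6c3∈{1}] r6c3 is down to just 1. So r6c3=1.
Step 37. [r9c2∈{3}] nothing but 3 survives at r9c2 ⇒ r9c2=3.
Step 38. [r5c7∈{4}] r5c7 has the single candidate 4, so r5c7=4.
Step 39. [r4c9∈{7}] r4c9 is down to just 7. So r4c9=7.
Step 40. [r1c3∈{4}] r1c3's peers cover all but 4. So r1c3=4.
Step 41. [r2c6∈{9}] r2c6 is down to just 9, so r2c6=9.
Step 42. [r6c8∈{5}] nothing but 5 survives at r6c8 ⇒ r6c8=5.
Step 43. [r9c3∈{9}] r9c3 is down to just 9, so r9c3=9.
Step 44. [r6c9∈{9}] r6c9 is down to just 9 ⇒ r6c9=9.
Step 45. [r7c4∈{1}] r7c4 is down to just 1, so r7c4=1.
Step 46. [r8c2∈{6}] only 6 remains possible at r8c2, so r8c2=6.
Step 47. [r5c6∈{6}] r5c6 has the single candidate 6, so r5c6=6.

Answer: 3 1 4 2 8 7 9 6 5 / 6 2 5 4 3 9 8 7 1 / 8 9 7 5 6 1 2 3 4 / 2 4 6 9 5 8 3 1 7 / 9 5 3 7 1 6 4 2 8 / 7 8 1 3 4 2 6 5 9 / 4 7 8 1 2 3 5 9 6 / 1 6 2 8 9 5 7 4 3 / 5 3 9 6 7 4 1 8 2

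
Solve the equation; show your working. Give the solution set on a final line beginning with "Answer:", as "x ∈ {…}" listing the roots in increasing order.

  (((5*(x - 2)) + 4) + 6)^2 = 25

Step 1. [(((5*(x - 2)) + 4) + 6)^2 = 25] 25 ≥ 0, LHS is (·)² — take ±√ ⇒ sqrt: ((5*(x - 2)) + 4) + 6 = 5 or -5.
Step 2. [((5*(x - 2)) + 4) + 6 = 5 or -5] peel the +6: subtract 6 from each side. So sub: (5*(x - 2)) + 4 = -1 or -11.
Step 3. [(5*(x - 2)) + 4 = -1 or -11] peel the +4: subtract 4 from each side. So sub: 5*(x - 2) = -5 or -15.
Step 4. [5*(x - 2) = -5 or -15] divide by the outer 5 ⇒ div: x - 2 = -1 or -3.
Step 5. [x - 2 = -1 or -3] peel the -2: add 2 from each side ⇒ sub: x = 1 or -1.

Answer: x ∈ {-1, 1}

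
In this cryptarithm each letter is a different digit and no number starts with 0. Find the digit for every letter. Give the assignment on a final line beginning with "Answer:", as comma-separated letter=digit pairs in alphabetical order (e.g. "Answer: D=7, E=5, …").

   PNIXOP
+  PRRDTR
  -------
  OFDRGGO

Step 1. [col 1: P + R ≡ O (mod 10)] P=8 is one option consistent with column 1 (P + R ≡ O (mod 10), carry-in 0) — take it, so P=8.
Step 2. [col 1: P + R ≡ O (mod 10)] no forcing yet in column 1 (carry-in 0); O=1 is free and consistent — try it ⇒ O=1.
Step 3. [col 1: P + R ≡ O (mod 10)] from column 1 (P=8, O=1, carry-in 0, digits 1,8 already taken and all letters distinct): R must equal 3. So R=3.
Step 4. [col 2: O + T ≡ G (mod 10)] several values work for T in column 2 (O + T ≡ G (mod 10), carry-in 1); try T=7. So T=7.
Step 5. [col 2: O + T ≡ G (mod 10)] in column 2 we have O+T≡G with carry-in 1; given O=1, T=7 and digits 1,3,7,8 already taken and all letters distinct, that pins G to 9 ⇒ G=9.
Step 6. [col 3: X + D ≡ G (mod 10)] no forcing yet in column 3 (carry-in 0); X=4 is free and consistent — try it. So X=4.
Step 7. [col 3: X + D ≡ G (mod 10)] column 3 reads X+D+carry(0)=G with X=4, G=9; with digits 1,3,4,7,8,9 already taken and all letters distinct, the only value for D is 5. So D=5.
Step 8. [col 4: I + R ≡ R (mod 10)] from column 4 (R=3, carry-in 0, digits 1,3,4,5,7,8,9 already taken and all letters distinct): I must equal 0. So I=0.
Step 9. [col 5: N + R ≡ D (mod 10)] in column 5 we have N+R≡D with carry-in 0; given R=3, D=5 and digits 0,1,3,4,5,7,8,9 already taken and all letters distinct, that pins N to 2, so N=2.
Step 10. [col 6: P + P ≡ F (mod 10)] column 6: given P=8, carry-in 0, and digits 0,1,2,3,4,5,7,8,9 already taken and all letters distinct, P+P≡F (mod 10) forces F=6, so F=6.

Answer: D=5, F=6, G=9, I=0, N=2, O=1, P=8, R=3, T=7, X=4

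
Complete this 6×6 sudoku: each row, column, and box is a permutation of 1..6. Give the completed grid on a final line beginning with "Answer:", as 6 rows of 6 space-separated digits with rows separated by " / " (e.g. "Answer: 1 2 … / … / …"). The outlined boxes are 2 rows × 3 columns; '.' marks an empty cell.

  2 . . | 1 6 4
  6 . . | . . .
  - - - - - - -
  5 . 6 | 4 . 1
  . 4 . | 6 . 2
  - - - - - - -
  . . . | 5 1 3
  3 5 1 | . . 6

Step 1. [r4c3∈{3}] only 3 remains possible at r4c3 ⇒ r4c3=3.
Step 2. [r2c4∈{2,3}] in col 4, 3 fits only at r2c4, so r2c4=3.
Step 3. [r2c3∈{4,5}] across row 2, 4 lands solely at r2c3, so r2c3=4.
Step 4. [r2c5∈{2,5}] 2 has one home in row 2: r2c5. So r2c5=2.
Step 5. [r5c2∈{2,6}] across row 5, 6 lands solely at r5c2. So r5c2=6.
Step 6. [r1c3∈{5}] r1c3 has the single candidate 5 ⇒ r1c3=5.
Step 7. [r1c2∈{3}] r1c2 is down to just 3 ⇒ r1c2=3.
Step 8. [r3c2∈{2}] r3c2 has the single candidate 2, so r3c2=2.
Step 9. [r6c5∈{4}] nothing but 4 survives at r6c5. So r6c5=4.
Step 10. [r4c1∈{1}] nothing but 1 survives at r4c1. So r4c1=1.
Step 11. [r2c6∈{5}] r2c6's peers cover all but 5. So r2c6=5.
Step 12. [r3c5∈{3}] r3c5's peers cover all but 3, so r3c5=3.
Step 13. [r5c1∈{4}] r5c1 is down to just 4, so r5c1=4.
Step 14. [r4c5∈{5}] r4c5's peers cover all but 5. So r4c5=5.
Step 15. [r2c2∈{1}] only 1 remains possible at r2c2, so r2c2=1.
Step 16. [r6c4∈{2}] r6c4 is down to just 2 ⇒ r6c4=2.
Step 17. [r5c3∈{2}] r5c3 is down to just 2, so r5c3=2.

Answer: 2 3 5 1 6 4 / 6 1 4 3 2 5 / 5 2 6 4 3 1 / 1 4 3 6 5 2 / 4 6 2 5 1 3 / 3 5 1 2 4 6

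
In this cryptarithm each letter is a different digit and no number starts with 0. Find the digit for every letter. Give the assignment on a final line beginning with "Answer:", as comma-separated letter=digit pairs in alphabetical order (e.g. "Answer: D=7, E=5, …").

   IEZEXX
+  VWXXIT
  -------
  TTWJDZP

Step 1. [col 1: X + T ≡ P (mod 10)] T=1 is one option consistent with column 1 (X + T ≡ P (mod 10), carry-in 0) — take it ⇒ T=1.
Step 2. [col 1: X + T ≡ P (mod 10)] column 1 (X + T ≡ P (mod 10), carry-in 0) doesn't pin X yet; pick X=5 and continue. So X=5.
Step 3. [col 1: X + T ≡ P (mod 10)] in column 1 we have X+T≡P with carry-in 0; given X=5, T=1 and digits 1,5 already taken and all letters distinct, that pins P to 6 ⇒ P=6.
Step 4. [col 2: X + I ≡ Z (mod 10)] several values work for I in column 2 (X + I ≡ Z (mod 10), carry-in 0); try I=2. So I=2.
Step 5. [col 2: X + I ≡ Z (mod 10)] column 2 reads X+I+carry(0)=Z with X=5, I=2; with digits 1,2,5,6 already taken and all letters distinct, the only value for Z is 7 ⇒ Z=7.
Step 6. [col 3: E + X ≡ D (mod 10)] column 3 (E + X ≡ D (mod 10), carry-in 0) doesn't pin E yet; pick E=9 and continue, so E=9.
Step 7. [col 3: E + X ≡ D (mod 10)] column 3: given E=9, X=5, carry-in 0, and digits 1,2,5,6,7,9 already taken and all letters distinct, E+X≡D (mod 10) forces D=4 ⇒ D=4.
Step 8. [col 4: Z + X ≡ J (mod 10)] in column 4 we have Z+X≡J with carry-in 1; given Z=7, X=5 and digits 1,2,4,5,6,7,9 already taken and all letters distinct, that pins J to 3 ⇒ J=3.
Step 9. [col 5: E + W ≡ W (mod 10)] no forcing yet in column 5 (carry-in 1); W=0 is free and consistent — try it, so W=0.
Step 10. [col 6: I + V ≡ T (mod 10)] in column 6 we have I+V≡T with carry-in 1; given I=2, T=1 and digits 0,1,2,3,4,5,6,7,9 already taken and all letters distinct, that pins V to 8, so V=8.

Answer: D=4, E=9, I=2, J=3, P=6, T=1, V=8, W=0, X=5, Z=7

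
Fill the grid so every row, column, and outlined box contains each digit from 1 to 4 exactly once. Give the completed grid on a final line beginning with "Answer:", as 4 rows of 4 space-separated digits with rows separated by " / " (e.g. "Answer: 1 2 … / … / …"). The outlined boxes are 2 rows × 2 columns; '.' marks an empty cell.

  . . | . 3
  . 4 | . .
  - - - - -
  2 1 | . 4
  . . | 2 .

Step 1. [r2c3∈{1}] r2c3 is down to just 1. So r2c3=1.
Step 2. [r2c1∈{3}] r2c1's peers cover all but 3. So r2c1=3.
Step 3. [r4c2∈{3}] only 3 remains possible at r4c2 ⇒ r4c2=3.
Step 4. [r4c1∈{4}] r4c1 has the single candidate 4. So r4c1=4.
Step 5. [r1c2∈{2}] r1c2's peers cover all but 2, so r1c2=2.
Step 6. [r3c3∈{3}] r3c3's peers cover all but 3 ⇒ r3c3=3.
Step 7. [r2c4∈{2}] r2c4 is down to just 2 ⇒ r2c4=2.
Step 8. [r1c3∈{4}] r1c3's peers cover all but 4, so r1c3=4.
Step 9. [r1c1∈{1}] nothing but 1 survives at r1c1, so r1c1=1.
Step 10. [r4c4∈{1}] only 1 remains possible at r4c4. So r4c4=1.

Answer: 1 2 4 3 / 3 4 1 2 / 2 1 3 4 / 4 3 2 1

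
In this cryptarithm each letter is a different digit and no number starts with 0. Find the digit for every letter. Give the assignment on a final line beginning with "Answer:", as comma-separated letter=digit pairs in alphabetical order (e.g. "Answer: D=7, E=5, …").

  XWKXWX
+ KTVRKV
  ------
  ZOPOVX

Step 1. [col 1: X + V ≡ X (mod 10)] from column 1 (nothing yet, carry-in 0, all letters distinct, none taken yet): V must equal 0 ⇒ V=0.
Step 2. [col 1: X + V ≡ X (mod 10)] column 1 (X + V ≡ X (mod 10), carry-in 0) doesn't pin X yet; pick X=6 and continue ⇒ X=6.
Step 3. [col 2: W + K ≡ V (mod 10)] column 2 (W + K ≡ V (mod 10), carry-in 0) doesn't pin K yet; pick K=1 and continue, so K=1.
Step 4. [col 2: W + K ≡ V (mod 10)] column 2: given K=1, V=0, carry-in 0, and digits 0,1,6 already taken and all letters distinct, W+K≡V (mod 10) forces W=9 ⇒ W=9.
Step 5. [col 3: X + R ≡ O (mod 10)] column 3 (X + R ≡ O (mod 10), carry-in 1) doesn't pin O yet; pick O=4 and continue ⇒ O=4.
Step 6. [col 3: X + R ≡ O (mod 10)] from column 3 (X=6, O=4, carry-in 1, digits 0,1,4,6,9 already taken and all letters distinct): R must equal 7. So R=7.
Step 7. [col 4: K + V ≡ P (mod 10)] in column 4 we have K+V≡P with carry-in 1; given K=1, V=0 and digits 0,1,4,6,7,9 already taken and all letters distinct, that pins P to 2, so P=2.
Step 8. [col 5: W + T ≡ O (mod 10)] from column 5 (W=9, O=4, carry-in 0, digits 0,1,2,4,6,7,9 already taken and all letters distinct): T must equal 5, so T=5.
Step 9. [col 6: X + K ≡ Z (mod 10)] column 6 reads X+K+carry(1)=Z with X=6, K=1; with digits 0,1,2,4,5,6,7,9 already taken and all letters distinct, the only value for Z is 8. So Z=8.

Answer: K=1, O=4, P=2, R=7, T=5, V=0, W=9, X=6, Z=8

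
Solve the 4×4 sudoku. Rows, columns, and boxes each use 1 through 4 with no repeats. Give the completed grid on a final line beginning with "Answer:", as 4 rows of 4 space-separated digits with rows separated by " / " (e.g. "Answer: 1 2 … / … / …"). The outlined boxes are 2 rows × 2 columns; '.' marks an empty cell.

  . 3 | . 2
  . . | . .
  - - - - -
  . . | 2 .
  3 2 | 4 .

Step 1. [r1c1∈{1,4}] across row 1, 4 lands solely at r1c1. So r1c1=4.
Step 2. [r2c2∈{1}] r2c2 has the single candidate 1. So r2c2=1.
Step 3. [r3c4∈{1,3}] row 3 places 3 nowhere but r3c4, so r3c4=3.
Step 4. [r4c4∈{1}] only 1 remains possible at r4c4. So r4c4=1.
Step 5. [r2c1∈{2}] r2c1 has the single candidate 2, so r2c1=2.
Step 6. [r2c4∈{4}] r2c4 is down to just 4 ⇒ r2c4=4.
Step 7. [r2c3∈{3}] nothing but 3 survives at r2c3, so r2c3=3.
Step 8. [r3c1∈{1}] r3c1 is down to just 1. So r3c1=1.
Step 9. [r1c3∈{1}] r1c3's peers cover all but 1, so r1c3=1.
Step 10. [r3c2∈{4}] r3c2 has the single candidate 4, so r3c2=4.

Answer: 4 3 1 2 / 2 1 3 4 / 1 4 2 3 / 3 2 4 1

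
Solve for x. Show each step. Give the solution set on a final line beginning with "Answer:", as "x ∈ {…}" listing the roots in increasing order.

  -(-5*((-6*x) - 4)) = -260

Step 1. [-(-5*((-6*x) - 4)) = -260] LHS negated; negate both sides, so neg: -5*((-6*x) - 4) = 260.
Step 2. [-5*((-6*x) - 4) = 260] -5·(inner) — divide through by -5. So div: (-6*x) - 4 = -52.
Step 3. [(-6*x) - 4 = -52] peel the -4: add 4 from each side ⇒ sub: -6*x = -48.
Step 4. [-6*x = -48] leading coefficient -6: divide by -6, so div: x = 8.

Answer: x ∈ {8}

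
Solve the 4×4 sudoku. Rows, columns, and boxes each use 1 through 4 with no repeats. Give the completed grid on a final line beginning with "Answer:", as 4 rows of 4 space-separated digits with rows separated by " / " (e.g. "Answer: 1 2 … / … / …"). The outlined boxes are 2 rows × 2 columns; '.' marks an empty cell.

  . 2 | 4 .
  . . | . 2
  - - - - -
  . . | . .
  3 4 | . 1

Step 1. [r2c3∈{1,3}] 1 has one home in col 3: r2c3. So r2c3=1.
Step 2. [r3c3∈{2,3}] 3 has one home in col 3: r3c3, so r3c3=3.
Step 3. [r3c1∈{1,2}] in row 3, 2 fits only at r3c1 ⇒ r3c1=2.
Step 4. [r1c4∈{3}] r1c4's peers cover all but 3 ⇒ r1c4=3.
Step 5. [r3c4∈{4}] r3c4's peers cover all but 4. So r3c4=4.
Step 6. [r1c1∈{1}] nothing but 1 survives at r1c1. So r1c1=1.
Step 7. [r2c1∈{4}] r2c1 is down to just 4, so r2c1=4.
Step 8. [r3c2∈{1}] nothing but 1 survives at r3c2, so r3c2=1.
Step 9. [r4c3∈{2}] nothing but 2 survives at r4c3. So r4c3=2.
Step 10. [r2c2∈{3}] r2c2's peers cover all but 3. So r2c2=3.

Answer: 1 2 4 3 / 4 3 1 2 / 2 1 3 4 / 3 4 2 1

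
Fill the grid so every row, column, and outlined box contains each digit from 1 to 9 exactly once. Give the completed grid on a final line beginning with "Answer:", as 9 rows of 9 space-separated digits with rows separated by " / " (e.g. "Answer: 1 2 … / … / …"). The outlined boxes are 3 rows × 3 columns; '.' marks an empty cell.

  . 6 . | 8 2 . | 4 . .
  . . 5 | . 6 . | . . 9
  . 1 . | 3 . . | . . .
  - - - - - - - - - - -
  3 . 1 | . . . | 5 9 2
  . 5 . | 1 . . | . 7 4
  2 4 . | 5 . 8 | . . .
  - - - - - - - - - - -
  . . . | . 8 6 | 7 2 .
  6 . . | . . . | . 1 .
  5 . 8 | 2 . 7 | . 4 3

Step 1. [r9c2∈{9}] only 9 remains possible at r9c2. So r9c2=9.
Step 2. [r5c7∈{3,6,8}] 8 has one home in box 6: r5c7. So r5c7=8.
Step 3. [r5c1∈{9}] r5c1's peers cover all but 9. So r5c1=9.
Step 4. [r1c1∈{7}] r1c1 is down to just 7 ⇒ r1c1=7.
Step 5. [r4c6∈{4}] only 4 remains possible at r4c6 ⇒ r4c6=4.
Step 6. [r6c5∈{3,7,9}] in row 6, 9 fits only at r6c5 ⇒ r6c5=9.
Step 7. [r7c2∈{3}] r7c2 is down to just 3 ⇒ r7c2=3.
Step 8. [r7c3∈{4}] r7c3 has the single candidate 4, so r7c3=4.
Step 9. [r3c9∈{5,6,7,8}] in col 9, 7 fits only at r3c9, so r3c9=7.
Step 10. [r6c9∈{1,6}] in col 9, 6 fits only at r6c9 ⇒ r6c9=6.
Step 11. [r1c9∈{1,5}] r1c9 is the only open cell in col 9 admitting 1 ⇒ r1c9=1.
Step 12. [r6c8∈{3}] nothing but 3 survives at r6c8, so r6c8=3.
Step 13. [r2c8∈{8}] nothing but 8 survives at r2c8 ⇒ r2c8=8.
Step 14. [r2c2∈{2}] r2c2 has the single candidate 2, so r2c2=2.
Step 15. [r5c5∈{3}] r5c5's peers cover all but 3. So r5c5=3.
Step 16. [r8c2∈{7}] r8c2's peers cover all but 7, so r8c2=7.
Step 17. [r1c8∈{5}] only 5 remains possible at r1c8, so r1c8=5.
Step 18. [r1c6∈{9}] r1c6 has the single candidate 9 ⇒ r1c6=9.
Step 19. [r3c6∈{5}] only 5 remains possible at r3c6. So r3c6=5.
Step 20. [r3c5∈{4}] nothing but 4 survives at r3c5, so r3c5=4.
Step 21. [r8c9∈{5,8}] r8c9 is the only open cell in row 8 admitting 8 ⇒ r8c9=8.
Step 22. [r2c4∈{7}] r2c4 has the single candidate 7, so r2c4=7.
Step 23. [r3c7∈{2,6}] in row 3, 2 fits only at r3c7 ⇒ r3c7=2.
Step 24. [r7c4∈{9}] nothing but 9 survives at r7c4. So r7c4=9.
Step 25. [r8c7∈{9}] r8c7 has the single candidate 9, so r8c7=9.
Step 26. [r2c6∈{1}] r2c6 has the single candidate 1 ⇒ r2c6=1.
Step 27. [r3c1∈{8}] nothing but 8 survives at r3c1 ⇒ r3c1=8.
Step 28. [r8c4∈{4}] r8c4 is down to just 4, so r8c4=4.
Step 29. [r9c5∈{1}] r9c5 is down to just 1. So r9c5=1.
Step 30. [r2c7∈{3}] r2c7's peers cover all but 3 ⇒ r2c7=3.
Step 31. [r6c7∈{1}] r6c7 has the single candidate 1. So r6c7=1.
Step 32. [r7c9∈{5}] nothing but 5 survives at r7c9 ⇒ r7c9=5.
Step 33. [r6c3∈{7}] nothing but 7 survives at r6c3, so r6c3=7.
Step 34. [r3c3∈{9}] nothing but 9 survives at r3c3, so r3c3=9.
Step 35. [r9c7∈{6}] r9c7 has the single candidate 6, so r9c7=6.
Step 36. [r5c3∈{6}] nothing but 6 survives at r5c3 ⇒ r5c3=6.
Step 37. [r2c1∈{4}] r2c1 has the single candidate 4. So r2c1=4.
Step 38. [r7c1∈{1}] r7c1's peers cover all but 1 ⇒ r7c1=1.
Step 39. [r8c3∈{2}] nothing but 2 survives at r8c3, so r8c3=2.
Step 40. [r8c6∈{3}] only 3 remains possible at r8c6 ⇒ r8c6=3.
Step 41. [r8c5∈{5}] nothing but 5 survives at r8c5, so r8c5=5.
Step 42. [r4c4∈{6}] only 6 remains possible at r4c4. So r4c4=6.
Step 43. [r4c5∈{7}] r4c5 is down to just 7. So r4c5=7.
Step 44. [r5c6∈{2}] r5c6 is down to just 2. So r5c6=2.
Step 45. [r1c3∈{3}] only 3 remains possible at r1c3 ⇒ r1c3=3.
Step 46. [r4c2∈{8}] r4c2 has the single candidate 8 ⇒ r4c2=8.
Step 47. [r3c8∈{6}] r3c8 has the single candidate 6. So r3c8=6.

Answer: 7 6 3 8 2 9 4 5 1 / 4 2 5 7 6 1 3 8 9 / 8 1 9 3 4 5 2 6 7 / 3 8 1 6 7 4 5 9 2 / 9 5 6 1 3 2 8 7 4 / 2 4 7 5 9 8 1 3 6 / 1 3 4 9 8 6 7 2 5 / 6 7 2 4 5 3 9 1 8 / 5 9 8 2 1 7 6 4 3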